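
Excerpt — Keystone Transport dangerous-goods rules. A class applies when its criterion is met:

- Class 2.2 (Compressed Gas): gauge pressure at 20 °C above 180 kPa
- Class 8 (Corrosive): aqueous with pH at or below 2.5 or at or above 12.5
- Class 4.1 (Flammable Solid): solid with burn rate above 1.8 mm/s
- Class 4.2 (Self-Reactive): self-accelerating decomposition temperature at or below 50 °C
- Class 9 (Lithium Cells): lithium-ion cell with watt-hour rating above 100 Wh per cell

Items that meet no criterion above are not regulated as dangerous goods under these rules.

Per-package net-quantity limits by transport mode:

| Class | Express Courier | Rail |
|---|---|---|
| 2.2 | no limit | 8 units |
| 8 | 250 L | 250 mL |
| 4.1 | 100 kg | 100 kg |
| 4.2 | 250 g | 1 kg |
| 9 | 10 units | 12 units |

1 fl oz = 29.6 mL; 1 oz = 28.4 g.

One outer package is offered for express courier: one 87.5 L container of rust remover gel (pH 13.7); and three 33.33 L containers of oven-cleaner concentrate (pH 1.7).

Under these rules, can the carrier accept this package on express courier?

The rust remover gel has pH 13.7, which is ≥ 12.5, so it is Class 8 (Corrosive).
Oven-cleaner concentrate: pH 1.7 ≤ 2.5 → Class 8 (Corrosive).
Total Class 8: 87.5 L + (three 33.33 L containers = 99.99 L) = 187.49 L.
187.49 L is within the express courier limit of 250 L for Class 8.

Yes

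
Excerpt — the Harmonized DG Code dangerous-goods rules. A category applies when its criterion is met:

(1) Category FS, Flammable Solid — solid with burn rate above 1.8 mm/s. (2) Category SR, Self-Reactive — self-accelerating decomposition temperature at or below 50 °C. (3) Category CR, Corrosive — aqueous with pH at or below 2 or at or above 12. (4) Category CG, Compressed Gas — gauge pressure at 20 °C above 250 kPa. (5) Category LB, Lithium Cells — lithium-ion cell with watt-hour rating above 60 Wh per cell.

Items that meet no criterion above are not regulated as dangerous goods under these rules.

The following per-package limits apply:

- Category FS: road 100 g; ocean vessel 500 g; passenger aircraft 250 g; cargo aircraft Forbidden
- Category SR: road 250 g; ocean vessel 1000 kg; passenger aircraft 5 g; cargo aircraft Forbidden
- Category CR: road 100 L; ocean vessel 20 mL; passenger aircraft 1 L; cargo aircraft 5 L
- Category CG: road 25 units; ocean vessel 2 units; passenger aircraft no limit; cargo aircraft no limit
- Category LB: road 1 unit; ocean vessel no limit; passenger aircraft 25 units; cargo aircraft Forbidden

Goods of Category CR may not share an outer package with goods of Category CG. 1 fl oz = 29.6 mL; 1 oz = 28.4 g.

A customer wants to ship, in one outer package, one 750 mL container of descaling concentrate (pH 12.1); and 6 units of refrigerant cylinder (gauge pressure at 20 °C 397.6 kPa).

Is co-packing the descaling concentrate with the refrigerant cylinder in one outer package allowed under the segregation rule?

The descaling concentrate has pH 12.1, which is ≥ 12, so it is Category CR (Corrosive).
Refrigerant cylinder: gauge pressure at 20 °C 397.6 kPa > 250 kPa → Category CG (Compressed Gas).
Category CR and Category CG may not share an outer package.

No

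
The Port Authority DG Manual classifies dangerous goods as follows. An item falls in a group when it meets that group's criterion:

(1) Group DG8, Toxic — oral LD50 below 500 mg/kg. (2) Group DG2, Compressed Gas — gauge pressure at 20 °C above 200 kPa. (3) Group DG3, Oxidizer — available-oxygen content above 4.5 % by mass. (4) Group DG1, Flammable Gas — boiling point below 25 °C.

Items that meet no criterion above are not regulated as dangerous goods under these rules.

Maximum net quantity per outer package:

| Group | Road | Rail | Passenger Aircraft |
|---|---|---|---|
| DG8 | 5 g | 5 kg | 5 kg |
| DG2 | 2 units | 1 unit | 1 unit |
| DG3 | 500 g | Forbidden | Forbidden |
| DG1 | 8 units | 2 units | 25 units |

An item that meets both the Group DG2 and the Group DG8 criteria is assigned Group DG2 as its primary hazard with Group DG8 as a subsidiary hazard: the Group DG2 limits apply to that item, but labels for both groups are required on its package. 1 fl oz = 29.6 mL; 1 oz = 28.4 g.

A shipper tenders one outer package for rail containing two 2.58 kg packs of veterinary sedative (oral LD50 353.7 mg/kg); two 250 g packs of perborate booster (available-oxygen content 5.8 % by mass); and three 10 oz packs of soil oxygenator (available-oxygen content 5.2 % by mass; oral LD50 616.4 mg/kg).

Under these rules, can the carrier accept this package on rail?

No

Veterinary sedative: oral LD50 353.7 mg/kg < 500 mg/kg → Group DG8 (Toxic).
Available-oxygen content 5.8 % by mass meets the Group DG3 criterion (Oxidizer), so the perborate booster is Group DG3.
Available-oxygen content 5.2 % by mass meets the Group DG3 criterion (Oxidizer), so the soil oxygenator is Group DG3.
Group DG3 net quantity: (two 250 g packs = 500 g) + (three 10 oz packs = 852 g) = 1.352 kg.
By rail, Group DG3 is Forbidden regardless of quantity.
Group DG8 quantity: two 2.58 kg packs = 5.16 kg.
That exceeds the Group DG8 rail limit of 5 kg.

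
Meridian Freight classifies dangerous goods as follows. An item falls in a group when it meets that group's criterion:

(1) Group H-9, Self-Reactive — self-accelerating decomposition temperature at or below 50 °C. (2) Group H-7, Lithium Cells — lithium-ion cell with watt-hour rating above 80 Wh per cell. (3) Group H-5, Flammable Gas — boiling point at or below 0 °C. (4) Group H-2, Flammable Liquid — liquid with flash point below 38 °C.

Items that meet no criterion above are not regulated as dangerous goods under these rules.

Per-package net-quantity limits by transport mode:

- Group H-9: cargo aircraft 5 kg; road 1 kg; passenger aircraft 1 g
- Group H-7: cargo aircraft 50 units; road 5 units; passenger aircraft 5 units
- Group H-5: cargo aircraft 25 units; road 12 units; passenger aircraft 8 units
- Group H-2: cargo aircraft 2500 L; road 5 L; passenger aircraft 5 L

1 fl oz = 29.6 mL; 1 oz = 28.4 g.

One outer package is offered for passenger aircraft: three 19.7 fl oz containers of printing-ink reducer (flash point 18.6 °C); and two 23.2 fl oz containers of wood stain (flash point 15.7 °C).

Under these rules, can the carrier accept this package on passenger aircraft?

Yes

With flash point 18.6 °C (< 38 °C), the printing-ink reducer falls in Group H-2.
Flash point 15.7 °C meets the Group H-2 criterion (Flammable Liquid), so the wood stain is Group H-2.
Total Group H-2: (three 19.7 fl oz containers = 1749.36 mL) + (two 23.2 fl oz containers = 1373.44 mL) = 3122.8 mL.
3122.8 mL is within the passenger aircraft limit of 5 L for Group H-2.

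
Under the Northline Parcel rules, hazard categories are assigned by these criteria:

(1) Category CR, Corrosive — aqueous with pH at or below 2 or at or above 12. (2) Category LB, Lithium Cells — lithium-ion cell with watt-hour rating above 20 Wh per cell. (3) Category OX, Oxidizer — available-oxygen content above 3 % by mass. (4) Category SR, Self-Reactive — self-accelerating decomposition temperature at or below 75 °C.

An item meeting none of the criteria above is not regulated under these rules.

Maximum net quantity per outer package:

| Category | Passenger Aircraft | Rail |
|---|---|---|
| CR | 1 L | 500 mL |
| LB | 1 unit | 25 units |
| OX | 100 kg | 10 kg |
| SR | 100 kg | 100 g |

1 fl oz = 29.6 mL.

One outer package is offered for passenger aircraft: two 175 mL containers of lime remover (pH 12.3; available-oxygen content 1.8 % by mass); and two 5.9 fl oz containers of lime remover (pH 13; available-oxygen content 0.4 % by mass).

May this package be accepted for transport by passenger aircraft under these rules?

Lime remover: pH 12.3 ≥ 12 → Category CR (Corrosive).
The lime remover has pH 13, which is ≥ 12, so it is Category CR (Corrosive).
Category CR net quantity: (two 175 mL containers = 350 mL) + (two 5.9 fl oz containers = 349.28 mL) = 699.28 mL.
699.28 mL ≤ 1 L (passenger aircraft limit, Category CR) — within limit.

Yes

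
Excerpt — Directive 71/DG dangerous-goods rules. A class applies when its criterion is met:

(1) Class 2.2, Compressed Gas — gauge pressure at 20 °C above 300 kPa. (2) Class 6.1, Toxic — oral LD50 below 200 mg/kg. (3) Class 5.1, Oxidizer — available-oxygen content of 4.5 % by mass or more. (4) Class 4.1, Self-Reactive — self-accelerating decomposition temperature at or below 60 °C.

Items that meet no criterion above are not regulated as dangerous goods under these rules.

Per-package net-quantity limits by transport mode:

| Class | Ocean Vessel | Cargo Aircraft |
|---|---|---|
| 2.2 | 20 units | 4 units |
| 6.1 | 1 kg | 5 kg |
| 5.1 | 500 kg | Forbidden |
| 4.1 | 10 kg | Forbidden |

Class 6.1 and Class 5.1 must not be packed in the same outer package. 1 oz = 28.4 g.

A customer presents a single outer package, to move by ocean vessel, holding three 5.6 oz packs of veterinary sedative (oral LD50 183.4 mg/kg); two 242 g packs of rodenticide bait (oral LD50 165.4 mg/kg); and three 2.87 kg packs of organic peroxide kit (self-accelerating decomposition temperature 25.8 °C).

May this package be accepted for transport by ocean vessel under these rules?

With oral LD50 183.4 mg/kg (< 200 mg/kg), the veterinary sedative falls in Class 6.1.
The rodenticide bait has oral LD50 165.4 mg/kg, which is < 200 mg/kg, so it is Class 6.1 (Toxic).
With self-accelerating decomposition temperature 25.8 °C (≤ 60 °C), the organic peroxide kit falls in Class 4.1.
Total Class 6.1: (three 5.6 oz packs = 477.12 g) + (two 242 g packs = 484 g) = 961.12 g.
961.12 g is within the ocean vessel limit of 1 kg for Class 6.1.
Class 4.1 quantity: three 2.87 kg packs = 8.61 kg.
That is within the Class 4.1 ocean vessel limit of 10 kg.
The segregation rule (Class 6.1 with Class 5.1) does not apply to Class 6.1 with Class 4.1.
Every hazard class is within its ocean vessel limit and no segregation rule is violated.

Yes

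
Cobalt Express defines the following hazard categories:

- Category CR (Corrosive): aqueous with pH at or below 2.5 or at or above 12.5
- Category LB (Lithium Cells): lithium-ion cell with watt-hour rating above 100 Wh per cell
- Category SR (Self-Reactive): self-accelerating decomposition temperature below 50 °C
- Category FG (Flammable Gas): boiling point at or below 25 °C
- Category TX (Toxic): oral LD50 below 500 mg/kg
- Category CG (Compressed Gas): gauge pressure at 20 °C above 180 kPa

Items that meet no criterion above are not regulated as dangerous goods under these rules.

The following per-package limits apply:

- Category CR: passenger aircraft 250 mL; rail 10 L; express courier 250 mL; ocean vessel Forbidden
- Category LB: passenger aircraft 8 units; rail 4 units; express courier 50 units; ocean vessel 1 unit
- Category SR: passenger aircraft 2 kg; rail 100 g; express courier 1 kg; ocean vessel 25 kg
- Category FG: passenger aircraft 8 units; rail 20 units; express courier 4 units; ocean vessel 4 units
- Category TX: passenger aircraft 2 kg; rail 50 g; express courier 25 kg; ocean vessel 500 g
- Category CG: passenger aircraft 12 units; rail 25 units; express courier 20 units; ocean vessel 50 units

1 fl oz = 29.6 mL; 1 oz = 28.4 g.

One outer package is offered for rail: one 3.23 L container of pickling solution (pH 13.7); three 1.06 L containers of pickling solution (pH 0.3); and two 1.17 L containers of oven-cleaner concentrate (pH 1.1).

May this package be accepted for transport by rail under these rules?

Yes

With pH 13.7 (≥ 12.5), the pickling solution falls in Category CR.
Pickling solution: pH 0.3 ≤ 2.5 → Category CR (Corrosive).
Oven-cleaner concentrate: pH 1.1 ≤ 2.5 → Category CR (Corrosive).
Total Category CR: 3.23 L + (three 1.06 L containers = 3.18 L) + (two 1.17 L containers = 2.34 L) = 8.75 L.
That is within the Category CR rail limit of 10 L.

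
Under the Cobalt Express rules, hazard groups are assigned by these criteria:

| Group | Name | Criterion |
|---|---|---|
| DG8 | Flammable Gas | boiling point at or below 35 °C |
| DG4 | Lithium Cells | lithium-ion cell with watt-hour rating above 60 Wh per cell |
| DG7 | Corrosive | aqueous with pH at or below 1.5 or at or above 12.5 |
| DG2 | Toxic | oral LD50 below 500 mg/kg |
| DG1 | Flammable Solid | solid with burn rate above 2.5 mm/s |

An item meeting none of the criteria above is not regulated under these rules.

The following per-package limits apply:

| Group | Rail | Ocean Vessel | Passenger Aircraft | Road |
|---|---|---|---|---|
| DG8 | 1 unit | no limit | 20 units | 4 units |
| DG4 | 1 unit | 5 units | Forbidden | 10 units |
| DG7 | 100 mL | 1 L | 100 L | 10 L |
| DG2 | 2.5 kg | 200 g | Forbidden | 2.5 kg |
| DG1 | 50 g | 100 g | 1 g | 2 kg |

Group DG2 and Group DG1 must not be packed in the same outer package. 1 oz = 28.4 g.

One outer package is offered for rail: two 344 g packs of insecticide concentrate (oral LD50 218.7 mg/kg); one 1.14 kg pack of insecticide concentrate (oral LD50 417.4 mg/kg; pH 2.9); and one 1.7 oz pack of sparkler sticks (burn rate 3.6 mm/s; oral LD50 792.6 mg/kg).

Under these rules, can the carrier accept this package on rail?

No

Insecticide concentrate: oral LD50 218.7 mg/kg < 500 mg/kg → Group DG2 (Toxic).
Insecticide concentrate: oral LD50 417.4 mg/kg < 500 mg/kg → Group DG2 (Toxic).
Burn rate 3.6 mm/s meets the Group DG1 criterion (Flammable Solid), so the sparkler sticks are Group DG1.
Group DG2 net quantity: (two 344 g packs = 688 g) + 1.14 kg = 1.828 kg.
1.828 kg is within the rail limit of 2.5 kg for Group DG2.
Group DG1 quantity: one 1.7 oz pack = 48.28 g.
That is within the Group DG1 rail limit of 50 g.
Group DG2 and Group DG1 may not share an outer package.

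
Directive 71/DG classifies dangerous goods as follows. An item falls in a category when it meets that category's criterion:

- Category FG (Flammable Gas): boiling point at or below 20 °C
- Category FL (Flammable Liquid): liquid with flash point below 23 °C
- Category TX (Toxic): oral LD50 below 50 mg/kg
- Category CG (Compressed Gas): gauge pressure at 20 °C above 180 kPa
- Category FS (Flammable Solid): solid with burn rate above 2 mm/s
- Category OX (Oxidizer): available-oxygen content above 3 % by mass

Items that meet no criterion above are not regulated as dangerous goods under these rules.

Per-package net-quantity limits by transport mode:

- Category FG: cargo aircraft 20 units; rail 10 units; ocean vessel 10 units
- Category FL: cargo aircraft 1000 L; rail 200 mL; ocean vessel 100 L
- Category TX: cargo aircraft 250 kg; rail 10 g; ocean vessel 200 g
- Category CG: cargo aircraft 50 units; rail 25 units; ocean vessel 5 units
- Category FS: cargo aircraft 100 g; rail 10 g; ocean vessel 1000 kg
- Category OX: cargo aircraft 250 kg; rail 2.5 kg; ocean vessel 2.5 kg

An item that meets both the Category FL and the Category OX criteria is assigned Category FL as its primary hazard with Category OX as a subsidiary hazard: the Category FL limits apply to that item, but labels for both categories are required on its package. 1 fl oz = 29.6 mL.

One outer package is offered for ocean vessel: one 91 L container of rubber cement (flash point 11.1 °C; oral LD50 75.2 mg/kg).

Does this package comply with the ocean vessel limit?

With flash point 11.1 °C (< 23 °C), the rubber cement falls in Category FL.
Category FL quantity: 91 L.
91 L ≤ 100 L (ocean vessel limit, Category FL) — within limit.

Yes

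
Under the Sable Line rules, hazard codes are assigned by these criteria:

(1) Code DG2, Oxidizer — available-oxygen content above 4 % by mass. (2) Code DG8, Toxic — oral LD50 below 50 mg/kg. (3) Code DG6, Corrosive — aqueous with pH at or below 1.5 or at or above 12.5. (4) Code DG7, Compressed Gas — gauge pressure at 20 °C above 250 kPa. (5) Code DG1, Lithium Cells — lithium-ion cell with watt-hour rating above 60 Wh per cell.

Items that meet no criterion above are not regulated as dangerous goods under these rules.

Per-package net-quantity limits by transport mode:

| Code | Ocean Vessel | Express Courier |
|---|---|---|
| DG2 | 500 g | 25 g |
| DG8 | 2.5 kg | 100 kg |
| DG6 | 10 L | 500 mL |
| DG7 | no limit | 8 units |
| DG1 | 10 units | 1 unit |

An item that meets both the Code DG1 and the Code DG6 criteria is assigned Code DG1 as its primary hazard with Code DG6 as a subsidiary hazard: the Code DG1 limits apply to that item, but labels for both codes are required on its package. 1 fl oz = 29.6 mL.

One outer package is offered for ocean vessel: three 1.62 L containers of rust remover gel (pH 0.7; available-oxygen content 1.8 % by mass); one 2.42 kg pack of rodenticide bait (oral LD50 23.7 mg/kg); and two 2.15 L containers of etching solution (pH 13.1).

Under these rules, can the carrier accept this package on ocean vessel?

Yes

With pH 0.7 (≤ 1.5), the rust remover gel falls in Code DG6.
Rodenticide bait: oral LD50 23.7 mg/kg < 50 mg/kg → Code DG8 (Toxic).
pH 13.1 meets the Code DG6 criterion (Corrosive), so the etching solution is Code DG6.
Code DG8 quantity: 2.42 kg.
2.42 kg is within the ocean vessel limit of 2.5 kg for Code DG8.
Code DG6 net quantity: (three 1.62 L containers = 4.86 L) + (two 2.15 L containers = 4.3 L) = 9.16 L.
9.16 L is within the ocean vessel limit of 10 L for Code DG6.
Every hazard code is within its ocean vessel limit and no segregation rule is violated.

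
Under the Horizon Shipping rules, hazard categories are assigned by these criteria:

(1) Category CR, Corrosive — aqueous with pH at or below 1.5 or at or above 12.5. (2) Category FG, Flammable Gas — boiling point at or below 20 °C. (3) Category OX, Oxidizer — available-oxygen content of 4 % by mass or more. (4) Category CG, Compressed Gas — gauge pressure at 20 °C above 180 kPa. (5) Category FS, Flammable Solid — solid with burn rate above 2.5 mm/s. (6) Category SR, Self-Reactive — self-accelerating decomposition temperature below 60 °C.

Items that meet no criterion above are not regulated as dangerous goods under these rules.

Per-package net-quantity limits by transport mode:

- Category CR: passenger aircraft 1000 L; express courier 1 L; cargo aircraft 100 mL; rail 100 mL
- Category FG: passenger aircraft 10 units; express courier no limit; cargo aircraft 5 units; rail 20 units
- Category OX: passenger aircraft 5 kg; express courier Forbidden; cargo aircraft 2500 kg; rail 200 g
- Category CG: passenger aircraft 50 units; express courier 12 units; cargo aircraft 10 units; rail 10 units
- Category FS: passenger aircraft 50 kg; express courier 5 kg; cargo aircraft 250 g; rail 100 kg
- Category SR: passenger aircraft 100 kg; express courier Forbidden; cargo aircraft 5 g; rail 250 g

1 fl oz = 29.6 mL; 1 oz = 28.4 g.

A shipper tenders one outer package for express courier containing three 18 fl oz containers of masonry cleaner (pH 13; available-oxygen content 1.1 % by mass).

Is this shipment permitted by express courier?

No

The masonry cleaner has pH 13, which is ≥ 12.5, so it is Category CR (Corrosive).
Category CR quantity: three 18 fl oz containers = 1598.4 mL.
1598.4 mL > 1 L (express courier limit, Category CR) — over the limit.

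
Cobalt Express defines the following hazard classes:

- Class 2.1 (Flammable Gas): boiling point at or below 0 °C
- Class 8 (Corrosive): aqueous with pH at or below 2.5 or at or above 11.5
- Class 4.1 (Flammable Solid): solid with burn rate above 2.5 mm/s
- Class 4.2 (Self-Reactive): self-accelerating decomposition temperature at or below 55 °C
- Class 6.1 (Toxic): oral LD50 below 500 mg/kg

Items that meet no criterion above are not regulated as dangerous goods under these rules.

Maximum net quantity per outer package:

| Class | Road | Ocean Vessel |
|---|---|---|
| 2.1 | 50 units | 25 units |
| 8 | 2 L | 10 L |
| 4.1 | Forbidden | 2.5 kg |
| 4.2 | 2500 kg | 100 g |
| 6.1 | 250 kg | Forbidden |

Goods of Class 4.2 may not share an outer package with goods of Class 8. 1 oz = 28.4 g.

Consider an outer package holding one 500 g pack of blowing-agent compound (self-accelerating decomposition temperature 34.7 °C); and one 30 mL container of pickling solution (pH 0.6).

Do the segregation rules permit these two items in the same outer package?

Blowing-agent compound: self-accelerating decomposition temperature 34.7 °C ≤ 55 °C → Class 4.2 (Self-Reactive).
With pH 0.6 (≤ 2.5), the pickling solution falls in Class 8.
Class 4.2 and Class 8 may not share an outer package.

No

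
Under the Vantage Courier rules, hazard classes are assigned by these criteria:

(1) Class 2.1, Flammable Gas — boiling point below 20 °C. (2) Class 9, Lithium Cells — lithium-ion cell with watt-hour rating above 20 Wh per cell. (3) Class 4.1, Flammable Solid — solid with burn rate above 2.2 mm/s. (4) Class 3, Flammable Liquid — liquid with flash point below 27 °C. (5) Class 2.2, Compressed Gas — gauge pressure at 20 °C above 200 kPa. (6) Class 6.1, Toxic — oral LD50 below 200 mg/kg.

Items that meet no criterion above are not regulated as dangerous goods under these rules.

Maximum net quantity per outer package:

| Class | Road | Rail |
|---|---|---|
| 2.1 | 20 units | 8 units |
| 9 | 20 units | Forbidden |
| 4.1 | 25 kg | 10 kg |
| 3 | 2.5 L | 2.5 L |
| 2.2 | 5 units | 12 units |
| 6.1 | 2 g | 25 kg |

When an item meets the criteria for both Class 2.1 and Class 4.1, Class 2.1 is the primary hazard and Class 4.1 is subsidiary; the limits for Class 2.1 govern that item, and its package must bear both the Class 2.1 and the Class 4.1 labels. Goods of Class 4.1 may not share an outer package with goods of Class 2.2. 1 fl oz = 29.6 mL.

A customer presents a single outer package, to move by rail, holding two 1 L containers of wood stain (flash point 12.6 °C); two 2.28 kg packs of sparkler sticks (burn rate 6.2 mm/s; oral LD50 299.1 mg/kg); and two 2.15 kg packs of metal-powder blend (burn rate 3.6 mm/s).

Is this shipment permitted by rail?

Wood stain: flash point 12.6 °C < 27 °C → Class 3 (Flammable Liquid).
Burn rate 6.2 mm/s meets the Class 4.1 criterion (Flammable Solid), so the sparkler sticks are Class 4.1.
Metal-powder blend: burn rate 3.6 mm/s > 2.2 mm/s → Class 4.1 (Flammable Solid).
Total Class 4.1: (two 2.28 kg packs = 4.56 kg) + (two 2.15 kg packs = 4.3 kg) = 8.86 kg.
That is within the Class 4.1 rail limit of 10 kg.
Class 3 quantity: two 1 L containers = 2 L.
2 L is within the rail limit of 2.5 L for Class 3.
The segregation rule (Class 4.1 with Class 2.2) does not apply to Class 4.1 with Class 3.
Every hazard class is within its rail limit and no segregation rule is violated.

Yes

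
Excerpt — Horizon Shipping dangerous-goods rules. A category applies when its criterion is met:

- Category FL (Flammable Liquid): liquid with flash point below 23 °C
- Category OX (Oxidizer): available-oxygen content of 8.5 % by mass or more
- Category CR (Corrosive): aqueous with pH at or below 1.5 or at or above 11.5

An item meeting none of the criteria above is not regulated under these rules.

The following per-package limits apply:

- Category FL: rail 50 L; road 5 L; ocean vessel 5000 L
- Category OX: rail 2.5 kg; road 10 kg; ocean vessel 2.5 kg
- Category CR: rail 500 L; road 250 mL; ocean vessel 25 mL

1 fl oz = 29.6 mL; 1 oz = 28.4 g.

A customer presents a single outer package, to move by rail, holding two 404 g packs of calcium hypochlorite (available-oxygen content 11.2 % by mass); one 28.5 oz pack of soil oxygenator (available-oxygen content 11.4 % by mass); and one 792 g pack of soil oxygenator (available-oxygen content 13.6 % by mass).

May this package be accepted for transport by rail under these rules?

With available-oxygen content 11.2 % by mass (≥ 8.5 % by mass), the calcium hypochlorite falls in Category OX.
The soil oxygenator has available-oxygen content 11.4 % by mass, which is ≥ 8.5 % by mass, so it is Category OX (Oxidizer).
Soil oxygenator: available-oxygen content 13.6 % by mass ≥ 8.5 % by mass → Category OX (Oxidizer).
Total Category OX: (two 404 g packs = 808 g) + (one 28.5 oz pack = 809.4 g) + 792 g = 2409.4 g.
That is within the Category OX rail limit of 2.5 kg.

Yes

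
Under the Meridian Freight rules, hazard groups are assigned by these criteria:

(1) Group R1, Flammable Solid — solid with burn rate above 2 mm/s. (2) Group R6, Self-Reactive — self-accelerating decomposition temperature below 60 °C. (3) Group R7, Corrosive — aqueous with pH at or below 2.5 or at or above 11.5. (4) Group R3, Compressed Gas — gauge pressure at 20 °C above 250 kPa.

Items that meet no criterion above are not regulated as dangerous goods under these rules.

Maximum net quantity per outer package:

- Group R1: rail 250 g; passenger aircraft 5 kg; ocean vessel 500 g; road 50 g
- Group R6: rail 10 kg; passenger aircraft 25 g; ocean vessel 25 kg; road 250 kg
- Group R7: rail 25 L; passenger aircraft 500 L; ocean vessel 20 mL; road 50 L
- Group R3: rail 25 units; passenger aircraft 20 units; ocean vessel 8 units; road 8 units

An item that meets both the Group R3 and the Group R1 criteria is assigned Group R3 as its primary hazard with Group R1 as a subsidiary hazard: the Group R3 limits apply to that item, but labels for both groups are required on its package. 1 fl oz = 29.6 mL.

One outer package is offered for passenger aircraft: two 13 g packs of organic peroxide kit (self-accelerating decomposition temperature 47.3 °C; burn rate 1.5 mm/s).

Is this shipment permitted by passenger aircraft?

No

Organic peroxide kit: self-accelerating decomposition temperature 47.3 °C < 60 °C → Group R6 (Self-Reactive).
Group R6 quantity: two 13 g packs = 26 g.
That exceeds the Group R6 passenger aircraft limit of 25 g.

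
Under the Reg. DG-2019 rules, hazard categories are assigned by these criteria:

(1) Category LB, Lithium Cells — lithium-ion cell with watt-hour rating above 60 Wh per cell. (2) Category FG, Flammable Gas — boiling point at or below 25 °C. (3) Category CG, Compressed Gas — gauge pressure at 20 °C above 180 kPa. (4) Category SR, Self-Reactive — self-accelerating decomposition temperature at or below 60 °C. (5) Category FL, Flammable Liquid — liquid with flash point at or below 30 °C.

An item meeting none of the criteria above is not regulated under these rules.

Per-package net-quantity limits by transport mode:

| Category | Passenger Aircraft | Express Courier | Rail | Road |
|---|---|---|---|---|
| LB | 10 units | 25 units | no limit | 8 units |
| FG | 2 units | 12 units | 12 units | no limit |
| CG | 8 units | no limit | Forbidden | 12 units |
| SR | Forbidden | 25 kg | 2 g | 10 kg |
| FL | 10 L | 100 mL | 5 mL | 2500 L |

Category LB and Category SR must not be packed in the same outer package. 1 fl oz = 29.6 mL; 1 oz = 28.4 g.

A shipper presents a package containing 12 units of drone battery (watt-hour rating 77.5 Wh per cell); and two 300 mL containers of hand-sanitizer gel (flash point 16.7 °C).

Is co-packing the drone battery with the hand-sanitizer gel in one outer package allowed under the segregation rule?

Watt-hour rating 77.5 Wh per cell meets the Category LB criterion (Lithium Cells), so the drone battery is Category LB.
Hand-sanitizer gel: flash point 16.7 °C ≤ 30 °C → Category FL (Flammable Liquid).
No segregation rule bars Category LB with Category FL.

Yes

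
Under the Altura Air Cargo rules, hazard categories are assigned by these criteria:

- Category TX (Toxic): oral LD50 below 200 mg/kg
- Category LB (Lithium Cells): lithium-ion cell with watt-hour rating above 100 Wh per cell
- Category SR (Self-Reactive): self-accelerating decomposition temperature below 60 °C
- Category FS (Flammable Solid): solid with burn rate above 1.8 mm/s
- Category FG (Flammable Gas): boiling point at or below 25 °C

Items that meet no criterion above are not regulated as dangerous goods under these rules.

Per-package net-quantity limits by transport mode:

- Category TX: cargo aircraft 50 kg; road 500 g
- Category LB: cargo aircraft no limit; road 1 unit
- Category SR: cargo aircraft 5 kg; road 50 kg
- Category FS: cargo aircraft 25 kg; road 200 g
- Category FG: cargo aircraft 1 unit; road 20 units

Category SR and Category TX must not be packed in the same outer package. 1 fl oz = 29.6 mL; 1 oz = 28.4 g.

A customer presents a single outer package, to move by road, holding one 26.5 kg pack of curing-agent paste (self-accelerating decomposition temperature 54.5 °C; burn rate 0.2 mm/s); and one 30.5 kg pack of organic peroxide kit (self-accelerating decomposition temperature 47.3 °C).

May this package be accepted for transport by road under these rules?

Self-accelerating decomposition temperature 54.5 °C meets the Category SR criterion (Self-Reactive), so the curing-agent paste is Category SR.
Organic peroxide kit: self-accelerating decomposition temperature 47.3 °C < 60 °C → Category SR (Self-Reactive).
Total Category SR: 26.5 kg + 30.5 kg = 57 kg.
57 kg > 50 kg (road limit, Category SR) — over the limit.

No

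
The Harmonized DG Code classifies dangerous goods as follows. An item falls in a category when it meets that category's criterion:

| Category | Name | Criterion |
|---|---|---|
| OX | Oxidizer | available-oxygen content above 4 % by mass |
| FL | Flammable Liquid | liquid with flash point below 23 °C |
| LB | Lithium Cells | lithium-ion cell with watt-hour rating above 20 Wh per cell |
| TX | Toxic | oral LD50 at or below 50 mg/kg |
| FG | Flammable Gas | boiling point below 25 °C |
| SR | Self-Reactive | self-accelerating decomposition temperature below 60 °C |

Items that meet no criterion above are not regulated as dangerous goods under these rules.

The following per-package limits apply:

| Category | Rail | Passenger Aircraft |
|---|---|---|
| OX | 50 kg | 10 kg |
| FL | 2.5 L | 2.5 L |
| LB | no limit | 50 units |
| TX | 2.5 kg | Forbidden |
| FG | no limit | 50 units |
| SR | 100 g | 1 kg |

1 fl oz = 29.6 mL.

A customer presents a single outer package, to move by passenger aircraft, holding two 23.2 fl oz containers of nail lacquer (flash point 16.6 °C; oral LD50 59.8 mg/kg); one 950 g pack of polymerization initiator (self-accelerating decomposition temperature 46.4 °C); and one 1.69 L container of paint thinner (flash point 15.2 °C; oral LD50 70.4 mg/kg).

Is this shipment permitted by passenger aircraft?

No

With flash point 16.6 °C (< 23 °C), the nail lacquer falls in Category FL.
With self-accelerating decomposition temperature 46.4 °C (< 60 °C), the polymerization initiator falls in Category SR.
The paint thinner has flash point 15.2 °C, which is < 23 °C, so it is Category FL (Flammable Liquid).
Category FL net quantity: (two 23.2 fl oz containers = 1373.44 mL) + 1.69 L = 3063.44 mL.
That exceeds the Category FL passenger aircraft limit of 2.5 L.
Category SR quantity: 950 g.
That is within the Category SR passenger aircraft limit of 1 kg.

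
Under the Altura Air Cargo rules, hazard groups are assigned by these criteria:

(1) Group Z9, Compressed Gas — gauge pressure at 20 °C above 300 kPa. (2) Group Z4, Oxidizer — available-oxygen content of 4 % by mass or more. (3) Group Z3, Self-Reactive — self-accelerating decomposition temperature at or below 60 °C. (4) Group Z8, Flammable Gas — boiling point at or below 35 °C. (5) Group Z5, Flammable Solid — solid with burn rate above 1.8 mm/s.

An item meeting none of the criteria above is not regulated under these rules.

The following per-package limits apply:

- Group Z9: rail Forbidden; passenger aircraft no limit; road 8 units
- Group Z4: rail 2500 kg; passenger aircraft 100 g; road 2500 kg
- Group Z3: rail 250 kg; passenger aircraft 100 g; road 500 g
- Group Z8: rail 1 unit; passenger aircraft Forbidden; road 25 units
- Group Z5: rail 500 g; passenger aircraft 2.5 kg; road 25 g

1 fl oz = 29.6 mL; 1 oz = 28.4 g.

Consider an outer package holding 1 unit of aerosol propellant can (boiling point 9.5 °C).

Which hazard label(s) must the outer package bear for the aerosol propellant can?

Aerosol propellant can: boiling point 9.5 °C ≤ 35 °C → Group Z8 (Flammable Gas).
Only the Group Z8 label is required.

Group Z8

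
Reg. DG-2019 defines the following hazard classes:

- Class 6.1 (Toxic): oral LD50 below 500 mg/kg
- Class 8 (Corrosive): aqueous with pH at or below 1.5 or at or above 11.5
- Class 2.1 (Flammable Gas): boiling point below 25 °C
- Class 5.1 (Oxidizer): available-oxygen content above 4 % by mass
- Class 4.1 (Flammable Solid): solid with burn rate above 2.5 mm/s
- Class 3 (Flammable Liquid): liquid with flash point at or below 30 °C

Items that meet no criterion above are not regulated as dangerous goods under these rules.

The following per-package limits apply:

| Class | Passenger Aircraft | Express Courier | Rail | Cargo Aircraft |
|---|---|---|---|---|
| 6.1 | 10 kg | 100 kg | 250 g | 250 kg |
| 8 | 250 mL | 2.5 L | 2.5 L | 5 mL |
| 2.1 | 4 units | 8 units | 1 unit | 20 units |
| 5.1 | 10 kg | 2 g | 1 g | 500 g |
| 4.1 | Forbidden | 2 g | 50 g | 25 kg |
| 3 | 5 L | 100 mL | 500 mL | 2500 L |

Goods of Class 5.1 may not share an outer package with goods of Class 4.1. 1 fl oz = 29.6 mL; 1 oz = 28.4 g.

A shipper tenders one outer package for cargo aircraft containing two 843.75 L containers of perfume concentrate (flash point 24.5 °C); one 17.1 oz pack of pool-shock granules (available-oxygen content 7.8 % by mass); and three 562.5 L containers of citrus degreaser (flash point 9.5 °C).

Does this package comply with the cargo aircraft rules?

The perfume concentrate has flash point 24.5 °C, which is ≤ 30 °C, so it is Class 3 (Flammable Liquid).
The pool-shock granules have available-oxygen content 7.8 % by mass, which is > 4 % by mass, so they are Class 5.1 (Oxidizer).
The citrus degreaser has flash point 9.5 °C, which is ≤ 30 °C, so it is Class 3 (Flammable Liquid).
Total Class 3: (two 843.75 L containers = 1687.5 L) + (three 562.5 L containers = 1687.5 L) = 3375 L.
3375 L > 2500 L (cargo aircraft limit, Class 3) — over the limit.
Class 5.1 quantity: one 17.1 oz pack = 485.64 g.
485.64 g ≤ 500 g (cargo aircraft limit, Class 5.1) — within limit.
The segregation rule (Class 5.1 with Class 4.1) does not apply to Class 3 with Class 5.1.

No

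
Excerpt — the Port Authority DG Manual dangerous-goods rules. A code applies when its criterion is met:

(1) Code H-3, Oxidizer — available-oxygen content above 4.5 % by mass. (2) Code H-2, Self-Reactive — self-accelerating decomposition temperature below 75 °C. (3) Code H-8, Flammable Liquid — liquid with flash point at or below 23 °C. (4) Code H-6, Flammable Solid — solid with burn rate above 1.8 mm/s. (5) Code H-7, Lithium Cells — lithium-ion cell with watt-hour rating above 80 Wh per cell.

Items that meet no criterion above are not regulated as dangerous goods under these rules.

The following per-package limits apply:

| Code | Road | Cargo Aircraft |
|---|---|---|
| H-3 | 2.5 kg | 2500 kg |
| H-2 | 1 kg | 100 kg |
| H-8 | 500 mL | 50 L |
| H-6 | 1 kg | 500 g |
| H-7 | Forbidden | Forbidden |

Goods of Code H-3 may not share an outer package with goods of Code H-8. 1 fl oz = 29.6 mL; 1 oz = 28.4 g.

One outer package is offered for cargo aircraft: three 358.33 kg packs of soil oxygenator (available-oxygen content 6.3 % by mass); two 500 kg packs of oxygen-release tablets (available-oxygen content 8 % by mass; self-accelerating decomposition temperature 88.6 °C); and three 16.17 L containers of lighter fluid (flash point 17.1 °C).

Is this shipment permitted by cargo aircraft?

With available-oxygen content 6.3 % by mass (> 4.5 % by mass), the soil oxygenator falls in Code H-3.
Oxygen-release tablets: available-oxygen content 8 % by mass > 4.5 % by mass → Code H-3 (Oxidizer).
Lighter fluid: flash point 17.1 °C ≤ 23 °C → Code H-8 (Flammable Liquid).
Total Code H-3: (three 358.33 kg packs = 1074.99 kg) + (two 500 kg packs = 1000 kg) = 2074.99 kg.
2074.99 kg is within the cargo aircraft limit of 2500 kg for Code H-3.
Code H-8 quantity: three 16.17 L containers = 48.51 L.
48.51 L is within the cargo aircraft limit of 50 L for Code H-8.
Code H-3 and Code H-8 may not share an outer package.

No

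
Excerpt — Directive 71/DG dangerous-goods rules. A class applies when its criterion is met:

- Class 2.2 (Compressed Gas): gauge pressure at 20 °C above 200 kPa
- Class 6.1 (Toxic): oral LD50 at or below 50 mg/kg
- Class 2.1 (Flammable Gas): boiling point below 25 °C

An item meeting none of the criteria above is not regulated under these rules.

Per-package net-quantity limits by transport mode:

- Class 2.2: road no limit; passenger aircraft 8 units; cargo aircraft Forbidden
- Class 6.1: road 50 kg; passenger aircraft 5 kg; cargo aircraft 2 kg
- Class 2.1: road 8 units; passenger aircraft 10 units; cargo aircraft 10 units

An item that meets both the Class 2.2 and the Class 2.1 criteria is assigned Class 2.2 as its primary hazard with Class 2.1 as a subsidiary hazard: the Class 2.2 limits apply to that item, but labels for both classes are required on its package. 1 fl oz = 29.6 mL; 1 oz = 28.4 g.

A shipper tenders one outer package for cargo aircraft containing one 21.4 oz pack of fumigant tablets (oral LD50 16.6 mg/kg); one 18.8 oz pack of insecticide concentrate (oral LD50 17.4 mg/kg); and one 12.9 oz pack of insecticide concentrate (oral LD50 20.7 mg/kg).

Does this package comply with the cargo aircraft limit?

With oral LD50 16.6 mg/kg (≤ 50 mg/kg), the fumigant tablets fall in Class 6.1.
Oral LD50 17.4 mg/kg meets the Class 6.1 criterion (Toxic), so the insecticide concentrate is Class 6.1.
The insecticide concentrate has oral LD50 20.7 mg/kg, which is ≤ 50 mg/kg, so it is Class 6.1 (Toxic).
Class 6.1 net quantity: (one 21.4 oz pack = 607.76 g) + (one 18.8 oz pack = 533.92 g) + (one 12.9 oz pack = 366.36 g) = 1508.04 g.
1508.04 g ≤ 2 kg (cargo aircraft limit, Class 6.1) — within limit.

Yes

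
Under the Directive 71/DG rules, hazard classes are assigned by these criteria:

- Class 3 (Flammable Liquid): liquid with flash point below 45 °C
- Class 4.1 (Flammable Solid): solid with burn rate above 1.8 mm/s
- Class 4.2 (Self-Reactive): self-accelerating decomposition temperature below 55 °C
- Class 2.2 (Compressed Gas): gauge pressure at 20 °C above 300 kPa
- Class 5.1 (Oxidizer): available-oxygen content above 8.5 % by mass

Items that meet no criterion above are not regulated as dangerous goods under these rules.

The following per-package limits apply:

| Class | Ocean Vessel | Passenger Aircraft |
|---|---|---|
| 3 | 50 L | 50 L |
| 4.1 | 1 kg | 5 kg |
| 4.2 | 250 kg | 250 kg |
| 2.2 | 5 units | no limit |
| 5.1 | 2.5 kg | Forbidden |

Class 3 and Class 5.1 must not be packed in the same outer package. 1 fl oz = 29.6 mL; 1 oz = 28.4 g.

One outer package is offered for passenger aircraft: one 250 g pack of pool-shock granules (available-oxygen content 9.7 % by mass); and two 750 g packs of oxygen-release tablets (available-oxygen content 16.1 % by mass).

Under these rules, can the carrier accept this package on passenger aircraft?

The pool-shock granules have available-oxygen content 9.7 % by mass, which is > 8.5 % by mass, so they are Class 5.1 (Oxidizer).
Oxygen-release tablets: available-oxygen content 16.1 % by mass > 8.5 % by mass → Class 5.1 (Oxidizer).
Total Class 5.1: 250 g + (two 750 g packs = 1.5 kg) = 1.75 kg.
By passenger aircraft, Class 5.1 is Forbidden regardless of quantity.

No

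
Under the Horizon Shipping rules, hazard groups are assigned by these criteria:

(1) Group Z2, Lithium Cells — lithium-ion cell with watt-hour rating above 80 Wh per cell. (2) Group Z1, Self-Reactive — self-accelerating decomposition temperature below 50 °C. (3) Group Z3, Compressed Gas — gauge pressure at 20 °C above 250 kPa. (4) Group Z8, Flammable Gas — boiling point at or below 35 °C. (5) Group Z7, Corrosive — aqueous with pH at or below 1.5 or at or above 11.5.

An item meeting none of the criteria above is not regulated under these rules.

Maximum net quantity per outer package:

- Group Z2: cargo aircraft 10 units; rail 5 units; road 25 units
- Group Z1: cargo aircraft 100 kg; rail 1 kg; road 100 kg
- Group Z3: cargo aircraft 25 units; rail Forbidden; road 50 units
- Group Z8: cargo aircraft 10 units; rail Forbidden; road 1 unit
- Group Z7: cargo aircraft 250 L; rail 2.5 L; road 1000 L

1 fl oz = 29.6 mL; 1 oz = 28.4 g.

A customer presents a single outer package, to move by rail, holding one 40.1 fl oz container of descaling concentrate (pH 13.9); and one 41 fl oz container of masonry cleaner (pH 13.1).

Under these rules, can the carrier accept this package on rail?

Yes

With pH 13.9 (≥ 11.5), the descaling concentrate falls in Group Z7.
Masonry cleaner: pH 13.1 ≥ 11.5 → Group Z7 (Corrosive).
Group Z7 net quantity: (one 40.1 fl oz container = 1186.96 mL) + (one 41 fl oz container = 1213.6 mL) = 2400.56 mL.
2400.56 mL ≤ 2.5 L (rail limit, Group Z7) — within limit.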